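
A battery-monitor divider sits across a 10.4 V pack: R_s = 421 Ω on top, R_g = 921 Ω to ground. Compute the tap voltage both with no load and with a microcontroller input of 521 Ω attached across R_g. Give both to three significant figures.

Unloaded: 7.14 V; loaded: 4.59 V

Open-circuit: V = 10.4 × 921/(421 + 921) = 7.14 V.
With the load, R_g becomes R_g‖R_L = 332.8 Ω, so V = 10.4 × 332.8/753.8 = 4.59 V.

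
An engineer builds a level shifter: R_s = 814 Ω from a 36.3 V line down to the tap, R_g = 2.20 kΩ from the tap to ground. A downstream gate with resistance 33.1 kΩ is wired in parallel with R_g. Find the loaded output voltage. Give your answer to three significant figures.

V_out ≈ 26.0 V

The load sits in parallel with R_g: R_g‖R_L = (2200 × 33100) / (2200 + 33100) = 2063 Ω.
V_out = 36.3 × 2063 / (814 + 2063) = 36.3 × 2063/2877 = 26.0 V.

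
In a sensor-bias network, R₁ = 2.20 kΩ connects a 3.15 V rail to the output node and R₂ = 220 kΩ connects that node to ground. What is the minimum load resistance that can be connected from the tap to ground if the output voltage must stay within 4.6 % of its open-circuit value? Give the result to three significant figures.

Output resistance R_th = R₁‖R₂ = (2.20 × 220)/222.2 = 2.178 kΩ.
The fractional drop is R_th/(R_th + R_L); requiring this ≤ 0.0460 gives R_L ≥ R_th(1/0.0460 − 1) = 2.178 × 20.74 = 45.2 kΩ.

R_L(min) ≈ 45.2 kΩ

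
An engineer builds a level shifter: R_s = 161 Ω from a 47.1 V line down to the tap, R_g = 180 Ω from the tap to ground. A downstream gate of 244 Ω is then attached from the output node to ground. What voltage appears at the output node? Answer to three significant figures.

V_out ≈ 18.4 V

The load sits in parallel with R_g: R_g‖R_L = (180 × 244) / (180 + 244) = 103.6 Ω.
V_out = 47.1 × 103.6 / (161 + 103.6) = 47.1 × 103.6/264.6 = 18.4 V.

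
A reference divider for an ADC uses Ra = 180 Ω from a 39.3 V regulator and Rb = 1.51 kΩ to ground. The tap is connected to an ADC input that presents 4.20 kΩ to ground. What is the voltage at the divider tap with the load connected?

V_out ≈ 33.8 V

The load sits in parallel with Rb: Rb‖R_L = (1510 × 4200) / (1510 + 4200) = 1111 Ω.
V_out = 39.3 × 1111 / (180 + 1111) = 39.3 × 1111/1291 = 33.8 V.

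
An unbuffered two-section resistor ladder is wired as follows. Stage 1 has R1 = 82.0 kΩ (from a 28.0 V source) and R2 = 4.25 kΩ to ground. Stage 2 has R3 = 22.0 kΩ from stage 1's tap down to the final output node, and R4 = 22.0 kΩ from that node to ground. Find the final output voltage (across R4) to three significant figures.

V_out ≈ 0.632 V

Stage 2 presents R3+R4 = 44.00 kΩ as a load on stage 1's tap.
Stage 1's lower leg becomes R2‖(R3+R4) = 3.876 kΩ, so V_mid = 28.0 × 3.876/85.88 = 1.264 V.
Stage 2 is itself unloaded: V_out = V_mid × R4/(R3+R4) = 1.264 × 22.0/44.00 = 0.632 V.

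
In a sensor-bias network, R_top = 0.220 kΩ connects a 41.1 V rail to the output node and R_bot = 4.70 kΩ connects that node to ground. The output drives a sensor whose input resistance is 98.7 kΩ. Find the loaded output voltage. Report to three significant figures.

The load sits in parallel with R_bot: R_bot‖R_L = (4700 × 98700) / (4700 + 98700) = 4486 Ω.
V_out = 41.1 × 4486 / (220 + 4486) = 41.1 × 4486/4706 = 39.2 V.
(Unloaded it would have been 39.3 V.)

V_out ≈ 39.2 V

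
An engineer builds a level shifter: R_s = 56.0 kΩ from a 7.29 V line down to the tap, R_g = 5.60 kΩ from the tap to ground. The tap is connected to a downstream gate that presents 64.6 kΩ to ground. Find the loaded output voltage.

The load sits in parallel with R_g: R_g‖R_L = (5.60 × 64.6) / (5.60 + 64.6) = 5.153 kΩ.
V_out = 7.29 × 5.153 / (56.0 + 5.153) = 7.29 × 5.153/61.15 = 0.614 V.

V_out ≈ 0.614 V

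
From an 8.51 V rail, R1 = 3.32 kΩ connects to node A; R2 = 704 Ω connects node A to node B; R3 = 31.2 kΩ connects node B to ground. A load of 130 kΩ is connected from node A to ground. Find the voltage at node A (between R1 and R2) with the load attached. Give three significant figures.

V ≈ 7.53 V

Below node A the series string R2+R3 = 31900 Ω sits in parallel with the 130000 Ω load: 25620 Ω.
V_A = 8.51 × 25620/(3320 + 25620) = 7.53 V.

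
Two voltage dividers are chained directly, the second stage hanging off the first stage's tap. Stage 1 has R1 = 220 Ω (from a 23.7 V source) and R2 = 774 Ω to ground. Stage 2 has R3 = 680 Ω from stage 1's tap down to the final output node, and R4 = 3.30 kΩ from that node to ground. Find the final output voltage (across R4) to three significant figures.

Stage 2 presents R3+R4 = 3980 Ω as a load on stage 1's tap.
Stage 1's lower leg becomes R2‖(R3+R4) = 648.0 Ω, so V_mid = 23.7 × 648.0/868.0 = 17.69 V.
Stage 2 is itself unloaded: V_out = V_mid × R4/(R3+R4) = 17.69 × 3300/3980 = 14.7 V.

V_out ≈ 14.7 V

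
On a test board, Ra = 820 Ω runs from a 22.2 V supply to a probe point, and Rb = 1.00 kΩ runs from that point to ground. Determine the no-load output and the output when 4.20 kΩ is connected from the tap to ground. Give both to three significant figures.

Unloaded: 12.2 V; loaded: 11.0 V

Open-circuit: V = 22.2 × 1000/(820 + 1000) = 12.2 V.
With the load, Rb becomes Rb‖R_L = 807.7 Ω, so V = 22.2 × 807.7/1628 = 11.0 V.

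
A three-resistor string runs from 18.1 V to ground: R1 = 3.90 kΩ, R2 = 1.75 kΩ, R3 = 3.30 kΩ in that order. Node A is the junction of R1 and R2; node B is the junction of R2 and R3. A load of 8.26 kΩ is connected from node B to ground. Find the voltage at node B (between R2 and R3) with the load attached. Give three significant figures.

V ≈ 5.33 V

At node B, R3 is in parallel with the load: R3‖R_L = 2.358 kΩ.
Below node A the resistance is R2 + (R3‖R_L) = 4.108 kΩ, so V_A = 18.1 × 4.108/8.008 = 9.285 V.
Then V_B = V_A × (R3‖R_L)/(R2 + R3‖R_L) = 9.285 × 2.358/4.108 = 5.33 V.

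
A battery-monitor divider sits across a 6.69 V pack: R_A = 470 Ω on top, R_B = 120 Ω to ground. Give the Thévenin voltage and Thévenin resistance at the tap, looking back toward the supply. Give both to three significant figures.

V_th is the open-circuit tap voltage: 6.69 × 120/(470 + 120) = 1.36 V.
With the supply zeroed, R_A and R_B appear in parallel from the tap: R_th = R_A‖R_B = (470 × 120)/590.0 = 95.6 Ω.

V_th = 1.36 V, R_th = 95.6 Ω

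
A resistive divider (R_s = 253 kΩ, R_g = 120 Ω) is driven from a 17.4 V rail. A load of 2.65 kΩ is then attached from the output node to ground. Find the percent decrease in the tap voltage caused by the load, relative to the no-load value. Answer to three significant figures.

The divider's output (Thévenin) resistance is R_s‖R_g = 119.9 Ω.
Fractional drop under load = R_th/(R_th + R_L) = 119.9 / (119.9 + 2650) = 0.04330.
So the output falls by 4.33 %.

4.33 %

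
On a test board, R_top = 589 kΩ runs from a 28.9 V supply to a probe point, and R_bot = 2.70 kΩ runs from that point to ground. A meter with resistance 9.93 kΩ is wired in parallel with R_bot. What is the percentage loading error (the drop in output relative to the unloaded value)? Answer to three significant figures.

Unloaded V = 28.9 × 2.70/591.7 = 0.1319 V.
Loaded: R_bot‖R_L = 2.123 kΩ, giving V = 28.9 × 2.123/591.1 = 0.1038 V.
Drop = (0.1319 − 0.1038) / 0.1319 = 21.3 %.

21.3 %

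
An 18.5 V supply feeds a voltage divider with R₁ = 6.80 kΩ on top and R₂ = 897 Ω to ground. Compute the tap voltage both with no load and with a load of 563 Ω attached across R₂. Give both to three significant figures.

Open-circuit: V = 18.5 × 897/(6800 + 897) = 2.16 V.
With the load, R₂ becomes R₂‖R_L = 345.9 Ω, so V = 18.5 × 345.9/7146 = 0.895 V.

Unloaded: 2.16 V; loaded: 0.895 V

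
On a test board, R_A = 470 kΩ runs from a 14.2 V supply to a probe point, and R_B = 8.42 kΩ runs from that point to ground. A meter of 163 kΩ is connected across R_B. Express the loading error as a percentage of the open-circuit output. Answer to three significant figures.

4.83 %

The divider's output (Thévenin) resistance is R_A‖R_B = 8.272 kΩ.
Fractional drop under load = R_th/(R_th + R_L) = 8.272 / (8.272 + 163) = 0.04830.
So the output falls by 4.83 %.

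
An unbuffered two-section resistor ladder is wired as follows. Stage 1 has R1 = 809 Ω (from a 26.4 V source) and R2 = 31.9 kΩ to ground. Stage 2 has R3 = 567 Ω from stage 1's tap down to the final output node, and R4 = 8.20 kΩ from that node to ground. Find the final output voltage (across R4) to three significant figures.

V_out ≈ 22.1 V

Stage 2 presents R3+R4 = 8767 Ω as a load on stage 1's tap.
Stage 1's lower leg becomes R2‖(R3+R4) = 6877 Ω, so V_mid = 26.4 × 6877/7686 = 23.62 V.
Stage 2 is itself unloaded: V_out = V_mid × R4/(R3+R4) = 23.62 × 8200/8767 = 22.1 V.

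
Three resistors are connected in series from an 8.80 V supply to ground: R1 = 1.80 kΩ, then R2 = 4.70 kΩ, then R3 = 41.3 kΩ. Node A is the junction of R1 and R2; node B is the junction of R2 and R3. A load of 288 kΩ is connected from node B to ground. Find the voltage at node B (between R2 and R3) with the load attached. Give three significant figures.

At node B, R3 is in parallel with the load: R3‖R_L = 36.12 kΩ.
Below node A the resistance is R2 + (R3‖R_L) = 40.82 kΩ, so V_A = 8.80 × 40.82/42.62 = 8.428 V.
Then V_B = V_A × (R3‖R_L)/(R2 + R3‖R_L) = 8.428 × 36.12/40.82 = 7.46 V.

V ≈ 7.46 V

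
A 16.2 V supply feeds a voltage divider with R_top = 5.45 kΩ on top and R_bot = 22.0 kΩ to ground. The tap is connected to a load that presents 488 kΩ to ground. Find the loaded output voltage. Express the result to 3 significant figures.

The load sits in parallel with R_bot: R_bot‖R_L = (22.0 × 488) / (22.0 + 488) = 21.05 kΩ.
V_out = 16.2 × 21.05 / (5.45 + 21.05) = 16.2 × 21.05/26.50 = 12.9 V.
(Unloaded it would have been 13.0 V.)

V_out ≈ 12.9 V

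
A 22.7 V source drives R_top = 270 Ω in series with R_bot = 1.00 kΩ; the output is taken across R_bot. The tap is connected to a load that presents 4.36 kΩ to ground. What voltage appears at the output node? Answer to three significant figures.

V_out ≈ 17.0 V

The load sits in parallel with R_bot: R_bot‖R_L = (1000 × 4360) / (1000 + 4360) = 813.4 Ω.
V_out = 22.7 × 813.4 / (270 + 813.4) = 22.7 × 813.4/1083 = 17.0 V.
(Unloaded it would have been 17.9 V.)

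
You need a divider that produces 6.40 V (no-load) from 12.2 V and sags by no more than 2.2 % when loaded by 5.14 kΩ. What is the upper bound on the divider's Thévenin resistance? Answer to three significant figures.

R_th ≤ 116 Ω

Loading drop = R_th/(R_th + R_L) ≤ 0.0220, so R_th ≤ R_L · ε/(1−ε) = 5.14 kΩ × 0.0220/0.9780 = 116 Ω.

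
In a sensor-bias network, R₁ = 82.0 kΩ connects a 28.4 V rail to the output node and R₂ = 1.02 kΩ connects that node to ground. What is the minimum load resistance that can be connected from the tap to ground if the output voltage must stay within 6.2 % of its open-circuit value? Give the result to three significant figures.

R_L(min) ≈ 15.2 kΩ

Output resistance R_th = R₁‖R₂ = (82.0 × 1.02)/83.02 = 1.007 kΩ.
The fractional drop is R_th/(R_th + R_L); requiring this ≤ 0.0620 gives R_L ≥ R_th(1/0.0620 − 1) = 1.007 × 15.13 = 15.2 kΩ.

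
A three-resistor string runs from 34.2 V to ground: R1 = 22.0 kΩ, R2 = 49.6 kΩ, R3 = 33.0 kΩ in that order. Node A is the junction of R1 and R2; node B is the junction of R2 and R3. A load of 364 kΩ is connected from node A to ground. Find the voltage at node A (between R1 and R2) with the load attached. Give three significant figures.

V ≈ 25.8 V

Below node A the series string R2+R3 = 82.60 kΩ sits in parallel with the 364 kΩ load: 67.32 kΩ.
V_A = 34.2 × 67.32/(22.0 + 67.32) = 25.8 V.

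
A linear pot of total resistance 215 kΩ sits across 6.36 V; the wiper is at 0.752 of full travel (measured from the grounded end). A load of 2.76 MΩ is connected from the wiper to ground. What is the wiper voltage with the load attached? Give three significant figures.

The wiper splits the pot into (1−α)R = 53.32 kΩ above and αR = 161.7 kΩ below.
Lower section ‖ load = 152.7 kΩ.
V_wiper = 6.36 × 152.7/(53.32 + 152.7) = 4.71 V.

V ≈ 4.71 V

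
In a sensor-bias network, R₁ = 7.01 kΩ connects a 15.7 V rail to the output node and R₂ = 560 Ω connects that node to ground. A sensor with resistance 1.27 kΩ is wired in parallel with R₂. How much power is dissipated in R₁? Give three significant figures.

P ≈ 31.6 mW

Total resistance from the source is R₁ + (R₂‖R_L) = 7399 Ω, so I = 15.7/7399 Ω = 2.122 mA.
P = I²·R₁ = (2.122 mA)² × 7.01 kΩ = 31.6 mW.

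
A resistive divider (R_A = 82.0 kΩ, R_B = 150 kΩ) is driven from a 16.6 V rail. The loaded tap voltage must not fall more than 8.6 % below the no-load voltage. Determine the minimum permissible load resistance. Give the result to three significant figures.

Output resistance R_th = R_A‖R_B = (82.0 × 150)/232.0 = 53.02 kΩ.
The fractional drop is R_th/(R_th + R_L); requiring this ≤ 0.0860 gives R_L ≥ R_th(1/0.0860 − 1) = 53.02 × 10.63 = 563 kΩ.

R_L(min) ≈ 563 kΩ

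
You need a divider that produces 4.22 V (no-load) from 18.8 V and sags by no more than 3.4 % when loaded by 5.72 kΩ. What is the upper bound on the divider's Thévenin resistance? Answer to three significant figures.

R_th ≤ 201 Ω

Loading drop = R_th/(R_th + R_L) ≤ 0.0340, so R_th ≤ R_L · ε/(1−ε) = 5.72 kΩ × 0.0340/0.9660 = 201 Ω.
(Any R1, R2 with R2/(R1+R2) = 0.224 and R1‖R2 ≤ 201 Ω will meet the spec.)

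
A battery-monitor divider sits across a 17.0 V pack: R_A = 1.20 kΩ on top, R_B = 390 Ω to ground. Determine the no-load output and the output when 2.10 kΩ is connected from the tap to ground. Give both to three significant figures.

Open-circuit: V = 17.0 × 390/(1200 + 390) = 4.17 V.
With the load, R_B becomes R_B‖R_L = 328.9 Ω, so V = 17.0 × 328.9/1529 = 3.66 V.

Unloaded: 4.17 V; loaded: 3.66 V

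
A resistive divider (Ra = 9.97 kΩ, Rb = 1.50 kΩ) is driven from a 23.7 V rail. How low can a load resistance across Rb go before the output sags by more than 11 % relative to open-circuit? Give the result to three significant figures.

Output resistance R_th = Ra‖Rb = (9.97 × 1.50)/11.47 = 1.304 kΩ.
The fractional drop is R_th/(R_th + R_L); requiring this ≤ 0.110 gives R_L ≥ R_th(1/0.110 − 1) = 1.304 × 8.091 = 10.5 kΩ.

R_L(min) ≈ 10.5 kΩ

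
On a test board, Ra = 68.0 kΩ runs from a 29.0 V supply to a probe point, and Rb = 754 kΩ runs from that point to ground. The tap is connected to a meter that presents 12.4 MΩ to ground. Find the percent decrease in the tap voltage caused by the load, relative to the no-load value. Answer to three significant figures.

The divider's output (Thévenin) resistance is Ra‖Rb = 62.37 kΩ.
Fractional drop under load = R_th/(R_th + R_L) = 62.37 / (62.37 + 12400) = 0.005005.
So the output falls by 0.501 %.

0.501 %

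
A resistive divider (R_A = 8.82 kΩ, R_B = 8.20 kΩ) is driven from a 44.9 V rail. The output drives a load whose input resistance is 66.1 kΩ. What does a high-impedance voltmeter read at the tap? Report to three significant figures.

V_out ≈ 20.3 V

The load sits in parallel with R_B: R_B‖R_L = (8.20 × 66.1) / (8.20 + 66.1) = 7.295 kΩ.
V_out = 44.9 × 7.295 / (8.82 + 7.295) = 44.9 × 7.295/16.12 = 20.3 V.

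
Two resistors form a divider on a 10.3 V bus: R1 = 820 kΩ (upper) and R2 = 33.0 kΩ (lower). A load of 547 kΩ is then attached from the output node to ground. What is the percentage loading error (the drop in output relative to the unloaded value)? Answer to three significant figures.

The divider's output (Thévenin) resistance is R1‖R2 = 31.72 kΩ.
Fractional drop under load = R_th/(R_th + R_L) = 31.72 / (31.72 + 547) = 0.05482.
So the output falls by 5.48 %.

5.48 %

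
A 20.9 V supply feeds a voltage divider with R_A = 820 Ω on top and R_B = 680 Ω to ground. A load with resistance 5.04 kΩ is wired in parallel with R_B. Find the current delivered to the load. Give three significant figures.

R_B‖R_L = 599.2 Ω; V_out = 20.9 × 599.2/1419 = 8.824 V.
I_L = V_out / R_L = 8.824 / 5.04 kΩ = 1.75 mA.

I_L ≈ 1.75 mA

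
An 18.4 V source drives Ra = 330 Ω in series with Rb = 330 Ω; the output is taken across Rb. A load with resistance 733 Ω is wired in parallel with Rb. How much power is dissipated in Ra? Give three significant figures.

P ≈ 359 mW

Total resistance from the source is Ra + (Rb‖R_L) = 557.6 Ω, so I = 18.4/557.6 Ω = 33.00 mA.
P = I²·Ra = (33.00 mA)² × 330 Ω = 359 mW.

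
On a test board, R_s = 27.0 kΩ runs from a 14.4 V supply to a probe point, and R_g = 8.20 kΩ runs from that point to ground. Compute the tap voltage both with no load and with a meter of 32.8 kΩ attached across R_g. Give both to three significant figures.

Unloaded: 3.35 V; loaded: 2.81 V

Open-circuit: V = 14.4 × 8.20/(27.0 + 8.20) = 3.35 V.
With the load, R_g becomes R_g‖R_L = 6.560 kΩ, so V = 14.4 × 6.560/33.56 = 2.81 V.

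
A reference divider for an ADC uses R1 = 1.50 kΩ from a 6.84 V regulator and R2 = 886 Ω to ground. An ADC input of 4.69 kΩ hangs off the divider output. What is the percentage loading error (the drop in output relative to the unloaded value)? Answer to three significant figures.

The divider's output (Thévenin) resistance is R1‖R2 = 557.0 Ω.
Fractional drop under load = R_th/(R_th + R_L) = 557.0 / (557.0 + 4690) = 0.1062.
So the output falls by 10.6 %.

10.6 %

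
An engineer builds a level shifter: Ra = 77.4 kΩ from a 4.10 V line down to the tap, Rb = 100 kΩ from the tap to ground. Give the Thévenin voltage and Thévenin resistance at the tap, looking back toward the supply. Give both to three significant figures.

V_th is the open-circuit tap voltage: 4.10 × 100/(77.4 + 100) = 2.31 V.
With the supply zeroed, Ra and Rb appear in parallel from the tap: R_th = Ra‖Rb = (77.4 × 100)/177.4 = 43.6 kΩ.

V_th = 2.31 V, R_th = 43.6 kΩ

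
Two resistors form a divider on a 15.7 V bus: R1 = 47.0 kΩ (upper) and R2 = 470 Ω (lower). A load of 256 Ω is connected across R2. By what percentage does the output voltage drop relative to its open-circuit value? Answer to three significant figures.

64.5 %

Unloaded V = 15.7 × 470/47470 = 0.1554 V.
Loaded: R2‖R_L = 165.7 Ω, giving V = 15.7 × 165.7/47170 = 0.05517 V.
Drop = (0.1554 − 0.05517) / 0.1554 = 64.5 %.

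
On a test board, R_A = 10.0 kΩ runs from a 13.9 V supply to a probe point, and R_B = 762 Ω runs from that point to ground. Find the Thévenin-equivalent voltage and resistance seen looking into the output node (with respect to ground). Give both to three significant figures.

V_th is the open-circuit tap voltage: 13.9 × 762/(10000 + 762) = 0.984 V.
With the supply zeroed, R_A and R_B appear in parallel from the tap: R_th = R_A‖R_B = (10000 × 762)/10760 = 708 Ω.

V_th = 0.984 V, R_th = 708 Ω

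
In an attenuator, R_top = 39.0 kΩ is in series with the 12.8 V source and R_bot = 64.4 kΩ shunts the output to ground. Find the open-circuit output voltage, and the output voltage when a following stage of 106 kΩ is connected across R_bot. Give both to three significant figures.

Unloaded: 7.97 V; loaded: 6.49 V

Open-circuit: V = 12.8 × 64.4/(39.0 + 64.4) = 7.97 V.
With the load, R_bot becomes R_bot‖R_L = 40.06 kΩ, so V = 12.8 × 40.06/79.06 = 6.49 V.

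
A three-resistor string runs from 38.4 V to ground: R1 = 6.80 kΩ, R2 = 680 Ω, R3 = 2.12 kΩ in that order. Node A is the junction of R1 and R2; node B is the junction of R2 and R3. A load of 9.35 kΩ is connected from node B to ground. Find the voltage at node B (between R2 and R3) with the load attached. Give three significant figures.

At node B, R3 is in parallel with the load: R3‖R_L = 1728 Ω.
Below node A the resistance is R2 + (R3‖R_L) = 2408 Ω, so V_A = 38.4 × 2408/9208 = 10.04 V.
Then V_B = V_A × (R3‖R_L)/(R2 + R3‖R_L) = 10.04 × 1728/2408 = 7.21 V.

V ≈ 7.21 V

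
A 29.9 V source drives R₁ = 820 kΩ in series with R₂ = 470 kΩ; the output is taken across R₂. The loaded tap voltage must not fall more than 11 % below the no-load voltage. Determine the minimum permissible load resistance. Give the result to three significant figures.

Output resistance R_th = R₁‖R₂ = (820 × 470)/1290 = 298.8 kΩ.
The fractional drop is R_th/(R_th + R_L); requiring this ≤ 0.110 gives R_L ≥ R_th(1/0.110 − 1) = 298.8 × 8.091 = 2.42 MΩ.

R_L(min) ≈ 2.42 MΩ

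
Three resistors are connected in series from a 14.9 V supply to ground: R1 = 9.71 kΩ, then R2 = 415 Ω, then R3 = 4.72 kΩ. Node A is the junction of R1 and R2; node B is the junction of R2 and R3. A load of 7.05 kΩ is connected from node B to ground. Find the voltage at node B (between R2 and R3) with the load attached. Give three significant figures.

V ≈ 3.25 V

At node B, R3 is in parallel with the load: R3‖R_L = 2827 Ω.
Below node A the resistance is R2 + (R3‖R_L) = 3242 Ω, so V_A = 14.9 × 3242/12950 = 3.730 V.
Then V_B = V_A × (R3‖R_L)/(R2 + R3‖R_L) = 3.730 × 2827/3242 = 3.25 V.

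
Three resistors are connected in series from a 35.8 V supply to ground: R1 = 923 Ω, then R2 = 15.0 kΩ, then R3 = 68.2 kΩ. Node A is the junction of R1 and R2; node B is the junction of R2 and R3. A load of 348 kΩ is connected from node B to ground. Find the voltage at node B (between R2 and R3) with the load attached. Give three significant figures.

V ≈ 28.0 V

At node B, R3 is in parallel with the load: R3‖R_L = 57020 Ω.
Below node A the resistance is R2 + (R3‖R_L) = 72020 Ω, so V_A = 35.8 × 72020/72950 = 35.35 V.
Then V_B = V_A × (R3‖R_L)/(R2 + R3‖R_L) = 35.35 × 57020/72020 = 28.0 V.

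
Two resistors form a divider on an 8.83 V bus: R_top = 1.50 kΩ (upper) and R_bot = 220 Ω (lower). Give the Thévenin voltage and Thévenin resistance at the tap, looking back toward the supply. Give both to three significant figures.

V_th is the open-circuit tap voltage: 8.83 × 220/(1500 + 220) = 1.13 V.
With the supply zeroed, R_top and R_bot appear in parallel from the tap: R_th = R_top‖R_bot = (1500 × 220)/1720 = 192 Ω.

V_th = 1.13 V, R_th = 192 Ω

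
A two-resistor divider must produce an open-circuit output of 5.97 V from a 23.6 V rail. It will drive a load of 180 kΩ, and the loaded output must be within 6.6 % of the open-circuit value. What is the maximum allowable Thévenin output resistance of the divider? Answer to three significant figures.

Loading drop = R_th/(R_th + R_L) ≤ 0.0660, so R_th ≤ R_L · ε/(1−ε) = 180 kΩ × 0.0660/0.9340 = 12.7 kΩ.
(Any R1, R2 with R2/(R1+R2) = 0.253 and R1‖R2 ≤ 12.7 kΩ will meet the spec.)

R_th ≤ 12.7 kΩ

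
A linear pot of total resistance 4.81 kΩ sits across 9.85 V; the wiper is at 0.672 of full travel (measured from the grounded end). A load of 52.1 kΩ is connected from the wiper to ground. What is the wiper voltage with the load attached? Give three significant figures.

V ≈ 6.49 V

The wiper splits the pot into (1−α)R = 1.578 kΩ above and αR = 3.232 kΩ below.
Lower section ‖ load = 3.043 kΩ.
V_wiper = 9.85 × 3.043/(1.578 + 3.043) = 6.49 V.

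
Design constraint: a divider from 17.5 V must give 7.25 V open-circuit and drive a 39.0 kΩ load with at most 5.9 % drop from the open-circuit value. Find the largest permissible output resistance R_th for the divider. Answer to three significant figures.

R_th ≤ 2.45 kΩ

Loading drop = R_th/(R_th + R_L) ≤ 0.0590, so R_th ≤ R_L · ε/(1−ε) = 39.0 kΩ × 0.0590/0.9410 = 2.45 kΩ.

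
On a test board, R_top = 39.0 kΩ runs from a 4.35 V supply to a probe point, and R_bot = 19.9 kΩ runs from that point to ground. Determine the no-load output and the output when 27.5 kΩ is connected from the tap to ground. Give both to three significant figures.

Open-circuit: V = 4.35 × 19.9/(39.0 + 19.9) = 1.47 V.
With the load, R_bot becomes R_bot‖R_L = 11.55 kΩ, so V = 4.35 × 11.55/50.55 = 0.994 V.

Unloaded: 1.47 V; loaded: 0.994 V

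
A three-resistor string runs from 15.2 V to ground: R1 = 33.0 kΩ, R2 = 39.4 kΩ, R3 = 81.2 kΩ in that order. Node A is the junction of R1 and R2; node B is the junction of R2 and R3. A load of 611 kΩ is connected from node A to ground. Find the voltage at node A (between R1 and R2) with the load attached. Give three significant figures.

Below node A the series string R2+R3 = 120.6 kΩ sits in parallel with the 611 kΩ load: 100.7 kΩ.
V_A = 15.2 × 100.7/(33.0 + 100.7) = 11.4 V.

V ≈ 11.4 V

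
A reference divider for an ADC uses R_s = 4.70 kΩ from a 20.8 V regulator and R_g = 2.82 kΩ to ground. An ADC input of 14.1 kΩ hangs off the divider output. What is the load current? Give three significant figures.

R_g‖R_L = 2.350 kΩ; V_out = 20.8 × 2.350/7.050 = 6.933 V.
I_L = V_out / R_L = 6.933 / 14.1 kΩ = 0.492 mA.

I_L ≈ 0.492 mA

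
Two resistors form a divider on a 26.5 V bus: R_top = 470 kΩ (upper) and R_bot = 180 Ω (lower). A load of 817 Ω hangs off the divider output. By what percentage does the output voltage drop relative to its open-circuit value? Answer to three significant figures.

Unloaded V = 26.5 × 180/470200 = 0.01015 V.
Loaded: R_bot‖R_L = 147.5 Ω, giving V = 26.5 × 147.5/470100 = 0.008314 V.
Drop = (0.01015 − 0.008314) / 0.01015 = 18.0 %.

18.0 %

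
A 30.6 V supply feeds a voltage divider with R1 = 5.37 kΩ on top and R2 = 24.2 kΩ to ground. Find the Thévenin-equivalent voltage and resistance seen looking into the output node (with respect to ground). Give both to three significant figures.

V_th is the open-circuit tap voltage: 30.6 × 24.2/(5.37 + 24.2) = 25.0 V.
With the supply zeroed, R1 and R2 appear in parallel from the tap: R_th = R1‖R2 = (5.37 × 24.2)/29.57 = 4.39 kΩ.

V_th = 25.0 V, R_th = 4.39 kΩ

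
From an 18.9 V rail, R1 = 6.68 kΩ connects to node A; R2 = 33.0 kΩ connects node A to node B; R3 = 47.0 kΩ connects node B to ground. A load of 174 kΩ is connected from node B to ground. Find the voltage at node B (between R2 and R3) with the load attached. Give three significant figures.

At node B, R3 is in parallel with the load: R3‖R_L = 37.00 kΩ.
Below node A the resistance is R2 + (R3‖R_L) = 70.00 kΩ, so V_A = 18.9 × 70.00/76.68 = 17.25 V.
Then V_B = V_A × (R3‖R_L)/(R2 + R3‖R_L) = 17.25 × 37.00/70.00 = 9.12 V.

V ≈ 9.12 V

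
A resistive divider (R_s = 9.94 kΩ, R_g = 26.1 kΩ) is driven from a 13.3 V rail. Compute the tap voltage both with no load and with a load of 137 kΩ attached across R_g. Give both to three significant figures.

Open-circuit: V = 13.3 × 26.1/(9.94 + 26.1) = 9.63 V.
With the load, R_g becomes R_g‖R_L = 21.92 kΩ, so V = 13.3 × 21.92/31.86 = 9.15 V.

Unloaded: 9.63 V; loaded: 9.15 V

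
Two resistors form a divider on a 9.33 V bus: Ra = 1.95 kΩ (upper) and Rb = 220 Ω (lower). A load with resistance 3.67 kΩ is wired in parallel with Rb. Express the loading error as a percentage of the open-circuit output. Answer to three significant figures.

The divider's output (Thévenin) resistance is Ra‖Rb = 197.7 Ω.
Fractional drop under load = R_th/(R_th + R_L) = 197.7 / (197.7 + 3670) = 0.05111.
So the output falls by 5.11 %.

5.11 %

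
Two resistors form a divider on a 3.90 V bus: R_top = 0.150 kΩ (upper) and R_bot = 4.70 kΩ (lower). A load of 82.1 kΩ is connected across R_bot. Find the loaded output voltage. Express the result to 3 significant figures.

V_out ≈ 3.77 V

The load sits in parallel with R_bot: R_bot‖R_L = (4700 × 82100) / (4700 + 82100) = 4446 Ω.
V_out = 3.90 × 4446 / (150 + 4446) = 3.90 × 4446/4596 = 3.77 V.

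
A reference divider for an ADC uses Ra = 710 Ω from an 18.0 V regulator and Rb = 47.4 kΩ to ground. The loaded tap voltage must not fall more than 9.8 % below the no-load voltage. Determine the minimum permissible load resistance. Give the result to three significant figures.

R_L(min) ≈ 6.44 kΩ

Output resistance R_th = Ra‖Rb = (710 × 47400)/48110 = 699.5 Ω.
The fractional drop is R_th/(R_th + R_L); requiring this ≤ 0.0980 gives R_L ≥ R_th(1/0.0980 − 1) = 699.5 × 9.204 = 6.44 kΩ.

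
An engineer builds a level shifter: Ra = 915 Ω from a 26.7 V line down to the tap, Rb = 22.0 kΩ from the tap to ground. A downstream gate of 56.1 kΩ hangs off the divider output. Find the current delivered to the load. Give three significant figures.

Rb‖R_L = 15800 Ω; V_out = 26.7 × 15800/16720 = 25.24 V.
I_L = V_out / R_L = 25.24 / 56.1 kΩ = 0.450 mA.

I_L ≈ 0.450 mA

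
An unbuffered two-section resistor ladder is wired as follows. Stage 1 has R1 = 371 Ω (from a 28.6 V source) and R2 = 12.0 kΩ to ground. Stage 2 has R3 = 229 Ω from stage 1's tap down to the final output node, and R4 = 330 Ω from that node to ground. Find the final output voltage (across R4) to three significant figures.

Stage 2 presents R3+R4 = 559.0 Ω as a load on stage 1's tap.
Stage 1's lower leg becomes R2‖(R3+R4) = 534.1 Ω, so V_mid = 28.6 × 534.1/905.1 = 16.88 V.
Stage 2 is itself unloaded: V_out = V_mid × R4/(R3+R4) = 16.88 × 330/559.0 = 9.96 V.

V_out ≈ 9.96 V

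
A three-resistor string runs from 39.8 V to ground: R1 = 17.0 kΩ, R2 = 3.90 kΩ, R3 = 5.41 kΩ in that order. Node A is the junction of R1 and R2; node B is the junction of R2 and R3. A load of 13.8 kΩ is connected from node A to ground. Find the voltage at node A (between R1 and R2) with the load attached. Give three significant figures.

V ≈ 9.81 V

Below node A the series string R2+R3 = 9.310 kΩ sits in parallel with the 13.8 kΩ load: 5.559 kΩ.
V_A = 39.8 × 5.559/(17.0 + 5.559) = 9.81 V.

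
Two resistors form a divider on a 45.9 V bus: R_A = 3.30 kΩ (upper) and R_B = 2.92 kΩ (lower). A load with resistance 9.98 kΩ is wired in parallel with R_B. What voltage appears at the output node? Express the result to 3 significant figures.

The load sits in parallel with R_B: R_B‖R_L = (2.92 × 9.98) / (2.92 + 9.98) = 2.259 kΩ.
V_out = 45.9 × 2.259 / (3.30 + 2.259) = 45.9 × 2.259/5.559 = 18.7 V.
(Unloaded it would have been 21.5 V.)

V_out ≈ 18.7 V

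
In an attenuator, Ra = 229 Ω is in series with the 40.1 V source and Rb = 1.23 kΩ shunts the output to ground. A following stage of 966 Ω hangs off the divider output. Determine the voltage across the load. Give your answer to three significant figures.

V_out ≈ 28.2 V

The load sits in parallel with Rb: Rb‖R_L = (1230 × 966) / (1230 + 966) = 541.1 Ω.
V_out = 40.1 × 541.1 / (229 + 541.1) = 40.1 × 541.1/770.1 = 28.2 V.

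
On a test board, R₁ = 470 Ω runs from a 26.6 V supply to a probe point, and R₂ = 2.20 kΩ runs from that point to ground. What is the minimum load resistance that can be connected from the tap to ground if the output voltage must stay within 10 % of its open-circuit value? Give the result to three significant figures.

Output resistance R_th = R₁‖R₂ = (470 × 2200)/2670 = 387.3 Ω.
The fractional drop is R_th/(R_th + R_L); requiring this ≤ 0.100 gives R_L ≥ R_th(1/0.100 − 1) = 387.3 × 9.000 = 3.49 kΩ.

R_L(min) ≈ 3.49 kΩ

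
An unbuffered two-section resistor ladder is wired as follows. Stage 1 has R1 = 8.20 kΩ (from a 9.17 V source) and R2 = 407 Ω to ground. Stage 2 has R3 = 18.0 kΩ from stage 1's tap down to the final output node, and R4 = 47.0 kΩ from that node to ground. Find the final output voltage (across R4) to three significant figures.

Stage 2 presents R3+R4 = 65000 Ω as a load on stage 1's tap.
Stage 1's lower leg becomes R2‖(R3+R4) = 404.5 Ω, so V_mid = 9.17 × 404.5/8604 = 0.4311 V.
Stage 2 is itself unloaded: V_out = V_mid × R4/(R3+R4) = 0.4311 × 47000/65000 = 0.312 V.

V_out ≈ 0.312 V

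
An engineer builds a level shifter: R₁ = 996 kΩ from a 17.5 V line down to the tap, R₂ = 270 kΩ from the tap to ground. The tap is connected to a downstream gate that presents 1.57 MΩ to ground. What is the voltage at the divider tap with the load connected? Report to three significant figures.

The load sits in parallel with R₂: R₂‖R_L = (270 × 1570) / (270 + 1570) = 230.4 kΩ.
V_out = 17.5 × 230.4 / (996 + 230.4) = 17.5 × 230.4/1226 = 3.29 V.

V_out ≈ 3.29 V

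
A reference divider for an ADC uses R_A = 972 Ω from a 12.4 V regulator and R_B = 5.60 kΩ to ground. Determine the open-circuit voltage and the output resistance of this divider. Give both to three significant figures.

V_th = 10.6 V, R_th = 828 Ω

V_th is the open-circuit tap voltage: 12.4 × 5600/(972 + 5600) = 10.6 V.
With the supply zeroed, R_A and R_B appear in parallel from the tap: R_th = R_A‖R_B = (972 × 5600)/6572 = 828 Ω.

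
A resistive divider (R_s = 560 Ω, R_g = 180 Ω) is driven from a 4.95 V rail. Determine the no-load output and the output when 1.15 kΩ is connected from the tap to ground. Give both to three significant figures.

Open-circuit: V = 4.95 × 180/(560 + 180) = 1.20 V.
With the load, R_g becomes R_g‖R_L = 155.6 Ω, so V = 4.95 × 155.6/715.6 = 1.08 V.

Unloaded: 1.20 V; loaded: 1.08 V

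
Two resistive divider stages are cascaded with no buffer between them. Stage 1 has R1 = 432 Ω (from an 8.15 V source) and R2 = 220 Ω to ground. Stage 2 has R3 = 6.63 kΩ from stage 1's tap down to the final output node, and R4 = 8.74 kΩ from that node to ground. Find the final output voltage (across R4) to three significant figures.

V_out ≈ 1.55 V

Stage 2 presents R3+R4 = 15370 Ω as a load on stage 1's tap.
Stage 1's lower leg becomes R2‖(R3+R4) = 216.9 Ω, so V_mid = 8.15 × 216.9/648.9 = 2.724 V.
Stage 2 is itself unloaded: V_out = V_mid × R4/(R3+R4) = 2.724 × 8740/15370 = 1.55 V.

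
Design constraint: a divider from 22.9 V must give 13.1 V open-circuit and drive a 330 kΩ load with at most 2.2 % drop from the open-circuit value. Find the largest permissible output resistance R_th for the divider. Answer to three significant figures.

R_th ≤ 7.42 kΩ

Loading drop = R_th/(R_th + R_L) ≤ 0.0220, so R_th ≤ R_L · ε/(1−ε) = 330 kΩ × 0.0220/0.9780 = 7.42 kΩ.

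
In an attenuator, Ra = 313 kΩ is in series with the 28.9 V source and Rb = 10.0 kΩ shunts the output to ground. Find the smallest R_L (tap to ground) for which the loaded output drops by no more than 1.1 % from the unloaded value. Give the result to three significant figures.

Output resistance R_th = Ra‖Rb = (313 × 10.0)/323.0 = 9.690 kΩ.
The fractional drop is R_th/(R_th + R_L); requiring this ≤ 0.0110 gives R_L ≥ R_th(1/0.0110 − 1) = 9.690 × 89.91 = 871 kΩ.

R_L(min) ≈ 871 kΩ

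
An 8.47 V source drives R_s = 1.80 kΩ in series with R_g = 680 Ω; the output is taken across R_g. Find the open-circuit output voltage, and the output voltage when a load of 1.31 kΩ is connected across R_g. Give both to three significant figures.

Unloaded: 2.32 V; loaded: 1.69 V

Open-circuit: V = 8.47 × 680/(1800 + 680) = 2.32 V.
With the load, R_g becomes R_g‖R_L = 447.6 Ω, so V = 8.47 × 447.6/2248 = 1.69 V.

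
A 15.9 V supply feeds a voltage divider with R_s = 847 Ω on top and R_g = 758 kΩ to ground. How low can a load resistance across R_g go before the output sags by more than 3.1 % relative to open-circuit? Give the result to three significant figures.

R_L(min) ≈ 26.4 kΩ

Output resistance R_th = R_s‖R_g = (847 × 758000)/758800 = 846.1 Ω.
The fractional drop is R_th/(R_th + R_L); requiring this ≤ 0.0310 gives R_L ≥ R_th(1/0.0310 − 1) = 846.1 × 31.26 = 26.4 kΩ.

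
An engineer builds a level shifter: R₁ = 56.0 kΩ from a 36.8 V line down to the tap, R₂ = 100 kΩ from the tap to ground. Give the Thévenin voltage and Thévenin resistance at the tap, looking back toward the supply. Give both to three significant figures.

V_th is the open-circuit tap voltage: 36.8 × 100/(56.0 + 100) = 23.6 V.
With the supply zeroed, R₁ and R₂ appear in parallel from the tap: R_th = R₁‖R₂ = (56.0 × 100)/156.0 = 35.9 kΩ.

V_th = 23.6 V, R_th = 35.9 kΩ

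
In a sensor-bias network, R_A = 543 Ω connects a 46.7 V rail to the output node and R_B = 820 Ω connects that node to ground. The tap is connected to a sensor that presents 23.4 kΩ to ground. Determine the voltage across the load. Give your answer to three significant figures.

The load sits in parallel with R_B: R_B‖R_L = (820 × 23400) / (820 + 23400) = 792.2 Ω.
V_out = 46.7 × 792.2 / (543 + 792.2) = 46.7 × 792.2/1335 = 27.7 V.
(Unloaded it would have been 28.1 V.)

V_out ≈ 27.7 V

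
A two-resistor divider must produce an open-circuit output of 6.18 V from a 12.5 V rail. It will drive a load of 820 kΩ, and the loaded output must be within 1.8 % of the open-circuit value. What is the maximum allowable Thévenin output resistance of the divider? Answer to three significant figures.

Loading drop = R_th/(R_th + R_L) ≤ 0.0180, so R_th ≤ R_L · ε/(1−ε) = 820 kΩ × 0.0180/0.9820 = 15.0 kΩ.
(Any R1, R2 with R2/(R1+R2) = 0.494 and R1‖R2 ≤ 15.0 kΩ will meet the spec.)

R_th ≤ 15.0 kΩ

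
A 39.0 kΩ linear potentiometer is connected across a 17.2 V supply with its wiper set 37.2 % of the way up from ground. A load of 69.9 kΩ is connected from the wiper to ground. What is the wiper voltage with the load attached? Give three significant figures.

The wiper splits the pot into (1−α)R = 24.49 kΩ above and αR = 14.51 kΩ below.
Lower section ‖ load = 12.01 kΩ.
V_wiper = 17.2 × 12.01/(24.49 + 12.01) = 5.66 V.

V ≈ 5.66 V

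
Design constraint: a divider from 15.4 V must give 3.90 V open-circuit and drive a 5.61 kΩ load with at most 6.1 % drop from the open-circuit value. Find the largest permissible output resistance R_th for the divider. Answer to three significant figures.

R_th ≤ 364 Ω

Loading drop = R_th/(R_th + R_L) ≤ 0.0610, so R_th ≤ R_L · ε/(1−ε) = 5.61 kΩ × 0.0610/0.9390 = 364 Ω.
(Any R1, R2 with R2/(R1+R2) = 0.253 and R1‖R2 ≤ 364 Ω will meet the spec.)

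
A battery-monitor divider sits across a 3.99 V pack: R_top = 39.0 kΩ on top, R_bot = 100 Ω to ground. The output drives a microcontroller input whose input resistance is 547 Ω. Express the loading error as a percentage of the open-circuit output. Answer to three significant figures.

15.4 %

Unloaded V = 3.99 × 100/39100 = 0.01020 V.
Loaded: R_bot‖R_L = 84.54 Ω, giving V = 3.99 × 84.54/39080 = 0.008631 V.
Drop = (0.01020 − 0.008631) / 0.01020 = 15.4 %.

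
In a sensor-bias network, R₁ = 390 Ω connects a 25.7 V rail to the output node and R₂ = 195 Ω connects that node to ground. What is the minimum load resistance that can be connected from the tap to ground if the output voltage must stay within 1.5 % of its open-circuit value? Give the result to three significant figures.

R_L(min) ≈ 8.54 kΩ

Output resistance R_th = R₁‖R₂ = (390 × 195)/585.0 = 130.0 Ω.
The fractional drop is R_th/(R_th + R_L); requiring this ≤ 0.0150 gives R_L ≥ R_th(1/0.0150 − 1) = 130.0 × 65.67 = 8.54 kΩ.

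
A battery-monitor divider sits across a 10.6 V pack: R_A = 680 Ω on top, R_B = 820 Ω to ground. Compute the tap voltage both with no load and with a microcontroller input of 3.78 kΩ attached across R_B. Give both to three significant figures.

Open-circuit: V = 10.6 × 820/(680 + 820) = 5.79 V.
With the load, R_B becomes R_B‖R_L = 673.8 Ω, so V = 10.6 × 673.8/1354 = 5.28 V.

Unloaded: 5.79 V; loaded: 5.28 V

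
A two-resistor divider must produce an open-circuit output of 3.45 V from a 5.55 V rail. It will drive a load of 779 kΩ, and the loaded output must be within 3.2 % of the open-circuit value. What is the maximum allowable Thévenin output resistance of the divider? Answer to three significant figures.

R_th ≤ 25.8 kΩ

Loading drop = R_th/(R_th + R_L) ≤ 0.0320, so R_th ≤ R_L · ε/(1−ε) = 779 kΩ × 0.0320/0.9680 = 25.8 kΩ.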